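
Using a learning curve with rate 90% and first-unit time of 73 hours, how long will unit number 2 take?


Formula: T_n = T_1 * (learning_rate)^(log2(n)) where learning_rate = rate/100
Doublings = log2(2) = 1
T_n = 73 * 0.9^1
T_n = 73 * 0.9 = 65.7 hours

65.7 hours


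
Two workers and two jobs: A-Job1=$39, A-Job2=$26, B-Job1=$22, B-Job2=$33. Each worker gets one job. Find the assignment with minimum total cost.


Option 1: A->1 + B->2 = $39 + $33 = $72
Option 2: A->2 + B->1 = $26 + $22 = $48
Min cost = min($72, $48) = $48

$48


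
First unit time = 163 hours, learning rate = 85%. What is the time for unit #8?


Formula: T_n = T_1 * (learning_rate)^(log2(n)) where learning_rate = rate/100
Doublings = log2(8) = 3
T_n = 163 * 0.85^3
T_n = 163 * 0.6141 = 100.1 hours

100.1 hours


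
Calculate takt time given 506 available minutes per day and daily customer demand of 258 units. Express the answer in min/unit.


Formula: Takt Time = Available Production Time / Customer Demand
Takt = 506 min/day / 258 units/day
Takt = 1.96 min/unit

1.96 min/unit


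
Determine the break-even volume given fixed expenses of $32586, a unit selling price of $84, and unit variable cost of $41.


Formula: BEQ = Fixed Costs / (Price - Variable Cost)
Contribution margin = $84 - $41 = $43/unit
BEQ = ceil($32586 / $43/unit) = ceil(757.81) = 758 units

758 units


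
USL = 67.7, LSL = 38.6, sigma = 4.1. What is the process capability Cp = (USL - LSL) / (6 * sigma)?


Cp = (67.7 - 38.6) / (6 * 4.1)

1.18


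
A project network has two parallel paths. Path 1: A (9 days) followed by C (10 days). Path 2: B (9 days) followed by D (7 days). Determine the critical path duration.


Path 1 = 9 + 10 = 19 days
Path 2 = 9 + 7 = 16 days
Duration = max(19, 16) = 19 days

19 days


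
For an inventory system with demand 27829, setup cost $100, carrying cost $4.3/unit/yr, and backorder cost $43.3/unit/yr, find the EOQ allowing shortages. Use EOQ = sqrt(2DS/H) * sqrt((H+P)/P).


Formula: EOQ* = sqrt(2DS/H) * sqrt((H+P)/P)
Base EOQ = sqrt(2*27829*100/4.3) = 1137.7 units
Correction = sqrt((4.3+43.3)/43.3) = 1.04848
EOQ* = 1137.7 * 1.04848 = 1192.9 units

1192.9 units


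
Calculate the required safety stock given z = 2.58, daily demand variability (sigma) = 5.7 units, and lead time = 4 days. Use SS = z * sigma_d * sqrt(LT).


Formula: SS = z * sigma_d * sqrt(LT)
sqrt(LT) = sqrt(4) = 2.0
SS = 2.58 * 5.7 * 2.0
SS = 29.4 units

29.4 units


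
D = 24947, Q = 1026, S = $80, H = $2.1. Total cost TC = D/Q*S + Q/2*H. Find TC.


TC = 24947/1026 * 80 + 1026/2 * 2.1

$3022.49


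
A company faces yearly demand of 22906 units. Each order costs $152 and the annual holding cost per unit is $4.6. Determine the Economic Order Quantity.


Formula: EOQ = sqrt(2 * D * S / H)
Numerator: 2 * 22906 * 152 = 6963424
2DS/H = 6963424 / 4.6 = 1513787.8
EOQ = sqrt(1513787.8) = 1230.4 units

1230.4 units


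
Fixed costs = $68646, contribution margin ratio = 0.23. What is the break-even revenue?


Formula: BER = Fixed Costs / Contribution Margin Ratio
BER = $68646 / 0.23
BER = $298460.87 (to the nearest cent)

$298460.87


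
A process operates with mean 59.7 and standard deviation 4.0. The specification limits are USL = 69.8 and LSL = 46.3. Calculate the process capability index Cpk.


Cpu = (69.8 - 59.7) / (3 * 4.0) = 0.84
Cpl = (59.7 - 46.3) / (3 * 4.0) = 1.12
Cpk = min(0.84, 1.12) = 0.84

0.84


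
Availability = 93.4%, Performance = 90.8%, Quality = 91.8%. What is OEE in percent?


Formula: OEE = Availability * Performance * Quality / 10000
A * P = 93.4% * 90.8% / 100 = 84.81%
OEE = 84.81% * 91.8% / 100 = 77.9%

77.9%


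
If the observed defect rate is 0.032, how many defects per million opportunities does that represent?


DPMO = defect_rate * 1000000 = 0.032 * 1000000

32000


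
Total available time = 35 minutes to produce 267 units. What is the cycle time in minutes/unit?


Formula: CT = Available Time / Number of Units
CT = 35 min / 267 units
CT = 0.13 min/unit

0.13 min/unit


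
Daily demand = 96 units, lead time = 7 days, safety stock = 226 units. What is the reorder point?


Formula: ROP = (Daily Demand * Lead Time) + Safety Stock
Demand during lead time = 96 * 7 = 672 units
ROP = 672 + 226 = 898 units

898 units


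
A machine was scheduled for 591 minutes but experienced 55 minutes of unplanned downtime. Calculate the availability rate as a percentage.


Formula: Availability = (Planned Time - Downtime) / Planned Time * 100
Uptime = 591 - 55 = 536 min
Availability = 536 / 591 * 100 = 90.7%

90.7%


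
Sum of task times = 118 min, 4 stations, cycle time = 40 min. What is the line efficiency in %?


Formula: Efficiency = Sum of Task Times / (N_stations * CT) * 100
Total station capacity = 4 stations * 40 min = 160 min
Efficiency = 118 / 160 * 100 = 73.8%

73.8%


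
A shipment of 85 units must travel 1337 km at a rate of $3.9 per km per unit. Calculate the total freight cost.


TC = dist * cost * units = 1337 * 3.9 * 85 = $443215.50

$443215.50


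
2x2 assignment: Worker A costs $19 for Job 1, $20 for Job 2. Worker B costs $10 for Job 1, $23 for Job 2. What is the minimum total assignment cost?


Option 1: A->1 + B->2 = $19 + $23 = $42
Option 2: A->2 + B->1 = $20 + $10 = $30
Min cost = min($42, $30) = $30

$30


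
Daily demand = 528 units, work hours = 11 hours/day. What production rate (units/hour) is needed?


Formula: Production Rate = Daily Demand / Available Hours
Rate = 528 units/day / 11 hours/day
Rate = 48.0 units/hour

48.0 units/hour


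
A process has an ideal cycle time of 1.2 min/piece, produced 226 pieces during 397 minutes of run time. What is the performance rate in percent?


Formula: Performance = (Ideal CT * Total Count) / Run Time * 100
Ideal output time = 1.2 * 226 = 271.2 min
Performance = 271.2 / 397 * 100 = 68.3%

68.3%


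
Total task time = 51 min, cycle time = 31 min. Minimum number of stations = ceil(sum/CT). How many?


Formula: N_min = ceil(Sum of Task Times / Cycle Time)
N_min = ceil(51 min / 31 min) = ceil(1.6452)
N_min = 2 stations

2


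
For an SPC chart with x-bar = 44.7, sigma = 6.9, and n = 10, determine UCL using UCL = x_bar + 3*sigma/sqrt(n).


UCL = 44.7 + 3 * 6.9 / sqrt(10)

51.25


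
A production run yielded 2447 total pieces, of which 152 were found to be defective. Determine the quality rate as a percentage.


Formula: Quality Rate = Good Pieces / Total Pieces * 100
Good pieces = 2447 - 152 = 2295
QR = 2295 / 2447 * 100 = 93.8%

93.8%


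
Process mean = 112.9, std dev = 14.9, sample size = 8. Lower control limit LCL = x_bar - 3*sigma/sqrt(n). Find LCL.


LCL = 112.9 - 3 * 14.9 / sqrt(8)

97.1


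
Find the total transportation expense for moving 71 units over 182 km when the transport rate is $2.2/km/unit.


TC = dist * cost * units = 182 * 2.2 * 71 = $28428.40

$28428.40


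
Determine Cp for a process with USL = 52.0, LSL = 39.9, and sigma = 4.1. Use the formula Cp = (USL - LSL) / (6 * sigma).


Cp = (52.0 - 39.9) / (6 * 4.1)

0.49


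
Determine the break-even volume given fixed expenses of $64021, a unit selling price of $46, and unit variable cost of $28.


Formula: BEQ = Fixed Costs / (Price - Variable Cost)
Contribution margin = $46 - $28 = $18/unit
BEQ = ceil($64021 / $18/unit) = ceil(3556.72) = 3557 units

3557 units


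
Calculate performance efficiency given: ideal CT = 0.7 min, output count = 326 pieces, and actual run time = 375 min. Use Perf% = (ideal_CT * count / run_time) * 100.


Formula: Performance = (Ideal CT * Total Count) / Run Time * 100
Ideal output time = 0.7 * 326 = 228.2 min
Performance = 228.2 / 375 * 100 = 60.9%

60.9%


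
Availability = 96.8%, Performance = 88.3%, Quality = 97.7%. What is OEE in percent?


Formula: OEE = Availability * Performance * Quality / 10000
A * P = 96.8% * 88.3% / 100 = 85.47%
OEE = 85.47% * 97.7% / 100 = 83.5%

83.5%


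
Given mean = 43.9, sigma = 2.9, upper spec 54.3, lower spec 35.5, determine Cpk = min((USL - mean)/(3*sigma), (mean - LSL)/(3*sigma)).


Cpu = (54.3 - 43.9) / (3 * 2.9) = 1.2
Cpl = (43.9 - 35.5) / (3 * 2.9) = 0.97
Cpk = min(1.2, 0.97) = 0.97

0.97


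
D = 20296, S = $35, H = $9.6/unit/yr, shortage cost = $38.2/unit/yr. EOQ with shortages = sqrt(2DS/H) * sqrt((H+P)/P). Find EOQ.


Formula: EOQ* = sqrt(2DS/H) * sqrt((H+P)/P)
Base EOQ = sqrt(2*20296*35/9.6) = 384.7 units
Correction = sqrt((9.6+38.2)/38.2) = 1.11862
EOQ* = 384.7 * 1.11862 = 430.3 units

430.3 units


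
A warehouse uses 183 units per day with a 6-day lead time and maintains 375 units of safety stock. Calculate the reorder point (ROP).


Formula: ROP = (Daily Demand * Lead Time) + Safety Stock
Demand during lead time = 183 * 6 = 1098 units
ROP = 1098 + 375 = 1473 units

1473 units


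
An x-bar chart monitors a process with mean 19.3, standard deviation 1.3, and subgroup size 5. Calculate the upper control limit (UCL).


UCL = 19.3 + 3 * 1.3 / sqrt(5)

21.04


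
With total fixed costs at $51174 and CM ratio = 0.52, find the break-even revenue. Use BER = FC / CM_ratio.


Formula: BER = Fixed Costs / Contribution Margin Ratio
BER = $51174 / 0.52
BER = $98411.54 (to the nearest cent)

$98411.54


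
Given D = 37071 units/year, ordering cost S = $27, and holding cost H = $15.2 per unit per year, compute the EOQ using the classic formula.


Formula: EOQ = sqrt(2 * D * S / H)
Numerator: 2 * 37071 * 27 = 2001834
2DS/H = 2001834 / 15.2 = 131699.6
EOQ = sqrt(131699.6) = 362.9 units

362.9 units


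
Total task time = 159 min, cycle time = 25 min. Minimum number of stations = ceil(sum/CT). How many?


Formula: N_min = ceil(Sum of Task Times / Cycle Time)
N_min = ceil(159 min / 25 min) = ceil(6.36)
N_min = 7 stations

7


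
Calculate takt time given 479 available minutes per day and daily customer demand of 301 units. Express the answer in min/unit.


Formula: Takt Time = Available Production Time / Customer Demand
Takt = 479 min/day / 301 units/day
Takt = 1.59 min/unit

1.59 min/unit


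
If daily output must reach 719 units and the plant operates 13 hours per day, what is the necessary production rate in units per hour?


Formula: Production Rate = Daily Demand / Available Hours
Rate = 719 units/day / 13 hours/day
Rate = 55.3 units/hour

55.3 units/hour


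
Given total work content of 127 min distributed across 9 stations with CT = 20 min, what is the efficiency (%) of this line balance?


Formula: Efficiency = Sum of Task Times / (N_stations * CT) * 100
Total station capacity = 9 stations * 20 min = 180 min
Efficiency = 127 / 180 * 100 = 70.6%

70.6%


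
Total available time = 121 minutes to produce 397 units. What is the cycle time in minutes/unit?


Formula: CT = Available Time / Number of Units
CT = 121 min / 397 units
CT = 0.3 min/unit

0.3 min/unit


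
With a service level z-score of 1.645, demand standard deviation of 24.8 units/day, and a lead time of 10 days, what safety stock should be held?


Formula: SS = z * sigma_d * sqrt(LT)
sqrt(LT) = sqrt(10) = 3.1623
SS = 1.645 * 24.8 * 3.1623
SS = 129.0 units

129.0 units


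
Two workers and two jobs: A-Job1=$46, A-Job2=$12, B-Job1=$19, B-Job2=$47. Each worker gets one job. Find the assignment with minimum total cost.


Option 1: A->1 + B->2 = $46 + $47 = $93
Option 2: A->2 + B->1 = $12 + $19 = $31
Min cost = min($93, $31) = $31

$31


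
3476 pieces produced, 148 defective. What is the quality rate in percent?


Formula: Quality Rate = Good Pieces / Total Pieces * 100
Good pieces = 3476 - 148 = 3328
QR = 3328 / 3476 * 100 = 95.7%

95.7%


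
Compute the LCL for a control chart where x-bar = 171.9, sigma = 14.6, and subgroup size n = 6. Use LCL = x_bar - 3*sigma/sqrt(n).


LCL = 171.9 - 3 * 14.6 / sqrt(6)

154.02


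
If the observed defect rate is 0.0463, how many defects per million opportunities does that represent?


DPMO = defect_rate * 1000000 = 0.0463 * 1000000

46300


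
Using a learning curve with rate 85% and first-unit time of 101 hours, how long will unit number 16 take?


Formula: T_n = T_1 * (learning_rate)^(log2(n)) where learning_rate = rate/100
Doublings = log2(16) = 4
T_n = 101 * 0.85^4
T_n = 101 * 0.522 = 52.7 hours

52.7 hours


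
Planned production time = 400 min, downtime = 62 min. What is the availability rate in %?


Formula: Availability = (Planned Time - Downtime) / Planned Time * 100
Uptime = 400 - 62 = 338 min
Availability = 338 / 400 * 100 = 84.5%

84.5%


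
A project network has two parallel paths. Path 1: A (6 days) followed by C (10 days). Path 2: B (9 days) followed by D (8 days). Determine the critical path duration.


Path 1 = 6 + 10 = 16 days
Path 2 = 9 + 8 = 17 days
Duration = max(16, 17) = 17 days

17 days


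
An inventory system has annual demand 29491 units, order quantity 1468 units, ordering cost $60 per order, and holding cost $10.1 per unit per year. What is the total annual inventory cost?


TC = 29491/1468 * 60 + 1468/2 * 10.1

$8618.75


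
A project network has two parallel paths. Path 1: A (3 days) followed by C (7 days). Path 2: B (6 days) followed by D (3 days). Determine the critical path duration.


Path 1 = 3 + 7 = 10 days
Path 2 = 6 + 3 = 9 days
Duration = max(10, 9) = 10 days

10 days


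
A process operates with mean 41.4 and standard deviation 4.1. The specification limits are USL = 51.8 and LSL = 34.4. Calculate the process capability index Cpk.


Cpu = (51.8 - 41.4) / (3 * 4.1) = 0.85
Cpl = (41.4 - 34.4) / (3 * 4.1) = 0.57
Cpk = min(0.85, 0.57) = 0.57

0.57


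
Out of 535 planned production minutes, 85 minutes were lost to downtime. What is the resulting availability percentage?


Formula: Availability = (Planned Time - Downtime) / Planned Time * 100
Uptime = 535 - 85 = 450 min
Availability = 450 / 535 * 100 = 84.1%

84.1%


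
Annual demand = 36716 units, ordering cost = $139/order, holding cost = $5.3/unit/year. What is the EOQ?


Formula: EOQ = sqrt(2 * D * S / H)
Numerator: 2 * 36716 * 139 = 10207048
2DS/H = 10207048 / 5.3 = 1925858.1
EOQ = sqrt(1925858.1) = 1387.8 units

1387.8 units


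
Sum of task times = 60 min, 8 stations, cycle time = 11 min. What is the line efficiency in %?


Formula: Efficiency = Sum of Task Times / (N_stations * CT) * 100
Total station capacity = 8 stations * 11 min = 88 min
Efficiency = 60 / 88 * 100 = 68.2%

68.2%


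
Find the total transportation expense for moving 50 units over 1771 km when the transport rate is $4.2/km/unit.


TC = dist * cost * units = 1771 * 4.2 * 50 = $371910.00

$371910.00


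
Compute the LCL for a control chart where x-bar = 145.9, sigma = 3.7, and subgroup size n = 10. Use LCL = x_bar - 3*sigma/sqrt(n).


LCL = 145.9 - 3 * 3.7 / sqrt(10)

142.39


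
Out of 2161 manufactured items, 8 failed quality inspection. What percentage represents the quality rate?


Formula: Quality Rate = Good Pieces / Total Pieces * 100
Good pieces = 2161 - 8 = 2153
QR = 2153 / 2161 * 100 = 99.6%

99.6%


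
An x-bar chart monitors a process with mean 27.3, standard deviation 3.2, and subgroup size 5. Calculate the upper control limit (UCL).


UCL = 27.3 + 3 * 3.2 / sqrt(5)

31.59


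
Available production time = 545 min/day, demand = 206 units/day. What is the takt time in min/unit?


Formula: Takt Time = Available Production Time / Customer Demand
Takt = 545 min/day / 206 units/day
Takt = 2.65 min/unit

2.65 min/unit


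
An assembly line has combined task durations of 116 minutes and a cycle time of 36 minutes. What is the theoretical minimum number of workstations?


Formula: N_min = ceil(Sum of Task Times / Cycle Time)
N_min = ceil(116 min / 36 min) = ceil(3.2222)
N_min = 4 stations

4


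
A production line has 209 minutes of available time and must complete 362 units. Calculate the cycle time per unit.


Formula: CT = Available Time / Number of Units
CT = 209 min / 362 units
CT = 0.58 min/unit

0.58 min/unit


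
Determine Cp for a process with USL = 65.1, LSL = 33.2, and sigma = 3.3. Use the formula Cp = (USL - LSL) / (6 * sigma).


Cp = (65.1 - 33.2) / (6 * 3.3)

1.61


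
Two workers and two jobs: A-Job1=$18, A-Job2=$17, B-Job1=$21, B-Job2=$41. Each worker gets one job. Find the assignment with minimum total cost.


Option 1: A->1 + B->2 = $18 + $41 = $59
Option 2: A->2 + B->1 = $17 + $21 = $38
Min cost = min($59, $38) = $38

$38


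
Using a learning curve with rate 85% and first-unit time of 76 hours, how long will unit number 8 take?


Formula: T_n = T_1 * (learning_rate)^(log2(n)) where learning_rate = rate/100
Doublings = log2(8) = 3
T_n = 76 * 0.85^3
T_n = 76 * 0.6141 = 46.7 hours

46.7 hours


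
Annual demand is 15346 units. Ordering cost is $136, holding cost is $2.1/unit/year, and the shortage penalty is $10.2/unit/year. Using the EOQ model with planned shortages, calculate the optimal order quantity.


Formula: EOQ* = sqrt(2DS/H) * sqrt((H+P)/P)
Base EOQ = sqrt(2*15346*136/2.1) = 1409.85 units
Correction = sqrt((2.1+10.2)/10.2) = 1.09813
EOQ* = 1409.85 * 1.09813 = 1548.2 units

1548.2 units


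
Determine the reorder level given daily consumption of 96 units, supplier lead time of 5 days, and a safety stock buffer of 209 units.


Formula: ROP = (Daily Demand * Lead Time) + Safety Stock
Demand during lead time = 96 * 5 = 480 units
ROP = 480 + 209 = 689 units

689 units


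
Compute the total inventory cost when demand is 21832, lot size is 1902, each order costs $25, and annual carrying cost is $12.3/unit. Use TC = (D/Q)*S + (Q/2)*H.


TC = 21832/1902 * 25 + 1902/2 * 12.3

$11984.26


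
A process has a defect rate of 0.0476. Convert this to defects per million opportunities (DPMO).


DPMO = defect_rate * 1000000 = 0.0476 * 1000000

47600


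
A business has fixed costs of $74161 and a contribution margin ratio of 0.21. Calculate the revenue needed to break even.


Formula: BER = Fixed Costs / Contribution Margin Ratio
BER = $74161 / 0.21
BER = $353147.62 (to the nearest cent)

$353147.62


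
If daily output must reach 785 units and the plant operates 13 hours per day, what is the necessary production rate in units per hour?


Formula: Production Rate = Daily Demand / Available Hours
Rate = 785 units/day / 13 hours/day
Rate = 60.4 units/hour

60.4 units/hour


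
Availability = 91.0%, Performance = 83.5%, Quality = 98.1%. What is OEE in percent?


Formula: OEE = Availability * Performance * Quality / 10000
A * P = 91.0% * 83.5% / 100 = 75.99%
OEE = 75.99% * 98.1% / 100 = 74.5%

74.5%


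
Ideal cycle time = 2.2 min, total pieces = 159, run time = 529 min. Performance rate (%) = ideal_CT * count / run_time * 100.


Formula: Performance = (Ideal CT * Total Count) / Run Time * 100
Ideal output time = 2.2 * 159 = 349.8 min
Performance = 349.8 / 529 * 100 = 66.1%

66.1%


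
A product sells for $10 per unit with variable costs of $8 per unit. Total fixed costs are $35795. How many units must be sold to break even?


Formula: BEQ = Fixed Costs / (Price - Variable Cost)
Contribution margin = $10 - $8 = $2/unit
BEQ = ceil($35795 / $2/unit) = ceil(17897.5) = 17898 units

17898 units


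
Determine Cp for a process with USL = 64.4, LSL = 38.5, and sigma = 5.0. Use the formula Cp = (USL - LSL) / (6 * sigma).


Cp = (64.4 - 38.5) / (6 * 5.0)

0.86


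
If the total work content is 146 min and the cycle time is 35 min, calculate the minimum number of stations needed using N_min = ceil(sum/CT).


Formula: N_min = ceil(Sum of Task Times / Cycle Time)
N_min = ceil(146 min / 35 min) = ceil(4.1714)
N_min = 5 stations

5


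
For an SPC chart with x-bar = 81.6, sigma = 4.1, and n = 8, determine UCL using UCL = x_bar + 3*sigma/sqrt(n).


UCL = 81.6 + 3 * 4.1 / sqrt(8)

85.95


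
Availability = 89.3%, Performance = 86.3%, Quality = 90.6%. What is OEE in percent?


Formula: OEE = Availability * Performance * Quality / 10000
A * P = 89.3% * 86.3% / 100 = 77.07%
OEE = 77.07% * 90.6% / 100 = 69.8%

69.8%


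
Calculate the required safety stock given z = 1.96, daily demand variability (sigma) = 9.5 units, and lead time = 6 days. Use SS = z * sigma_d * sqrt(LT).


Formula: SS = z * sigma_d * sqrt(LT)
sqrt(LT) = sqrt(6) = 2.4495
SS = 1.96 * 9.5 * 2.4495
SS = 45.6 units

45.6 units


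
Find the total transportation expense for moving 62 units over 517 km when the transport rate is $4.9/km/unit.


TC = dist * cost * units = 517 * 4.9 * 62 = $157064.60

$157064.60


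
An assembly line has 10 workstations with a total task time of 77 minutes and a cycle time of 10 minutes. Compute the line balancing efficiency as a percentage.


Formula: Efficiency = Sum of Task Times / (N_stations * CT) * 100
Total station capacity = 10 stations * 10 min = 100 min
Efficiency = 77 / 100 * 100 = 77.0%

77.0%


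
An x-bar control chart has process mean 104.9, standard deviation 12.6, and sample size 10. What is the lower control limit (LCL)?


LCL = 104.9 - 3 * 12.6 / sqrt(10)

92.95


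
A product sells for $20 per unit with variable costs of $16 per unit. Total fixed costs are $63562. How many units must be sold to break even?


Formula: BEQ = Fixed Costs / (Price - Variable Cost)
Contribution margin = $20 - $16 = $4/unit
BEQ = ceil($63562 / $4/unit) = ceil(15890.5) = 15891 units

15891 units


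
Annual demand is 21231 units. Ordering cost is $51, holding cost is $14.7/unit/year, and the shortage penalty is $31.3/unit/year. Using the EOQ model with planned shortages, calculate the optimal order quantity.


Formula: EOQ* = sqrt(2DS/H) * sqrt((H+P)/P)
Base EOQ = sqrt(2*21231*51/14.7) = 383.82 units
Correction = sqrt((14.7+31.3)/31.3) = 1.21229
EOQ* = 383.82 * 1.21229 = 465.3 units

465.3 units


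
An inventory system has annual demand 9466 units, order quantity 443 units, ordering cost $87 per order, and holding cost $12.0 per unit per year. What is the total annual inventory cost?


TC = 9466/443 * 87 + 443/2 * 12.0

$4517.01


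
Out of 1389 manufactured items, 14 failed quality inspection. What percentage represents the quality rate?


Formula: Quality Rate = Good Pieces / Total Pieces * 100
Good pieces = 1389 - 14 = 1375
QR = 1375 / 1389 * 100 = 99.0%

99.0%


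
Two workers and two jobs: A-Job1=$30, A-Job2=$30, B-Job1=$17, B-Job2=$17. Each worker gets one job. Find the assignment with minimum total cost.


Option 1: A->1 + B->2 = $30 + $17 = $47
Option 2: A->2 + B->1 = $30 + $17 = $47
Min cost = min($47, $47) = $47

$47


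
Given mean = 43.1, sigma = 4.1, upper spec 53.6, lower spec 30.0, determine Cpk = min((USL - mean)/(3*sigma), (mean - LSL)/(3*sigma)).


Cpu = (53.6 - 43.1) / (3 * 4.1) = 0.85
Cpl = (43.1 - 30.0) / (3 * 4.1) = 1.07
Cpk = min(0.85, 1.07) = 0.85

0.85


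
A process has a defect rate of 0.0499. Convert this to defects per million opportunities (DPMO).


DPMO = defect_rate * 1000000 = 0.0499 * 1000000

49900


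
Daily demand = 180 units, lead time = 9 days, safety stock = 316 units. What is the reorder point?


Formula: ROP = (Daily Demand * Lead Time) + Safety Stock
Demand during lead time = 180 * 9 = 1620 units
ROP = 1620 + 316 = 1936 units

1936 units


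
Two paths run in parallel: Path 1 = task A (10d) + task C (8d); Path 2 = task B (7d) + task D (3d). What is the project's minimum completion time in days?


Path 1 = 10 + 8 = 18 days
Path 2 = 7 + 3 = 10 days
Duration = max(18, 10) = 18 days

18 days


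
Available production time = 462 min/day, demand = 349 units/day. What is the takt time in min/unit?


Formula: Takt Time = Available Production Time / Customer Demand
Takt = 462 min/day / 349 units/day
Takt = 1.32 min/unit

1.32 min/unit


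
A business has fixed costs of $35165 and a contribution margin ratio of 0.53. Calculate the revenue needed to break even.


Formula: BER = Fixed Costs / Contribution Margin Ratio
BER = $35165 / 0.53
BER = $66349.06 (to the nearest cent)

$66349.06


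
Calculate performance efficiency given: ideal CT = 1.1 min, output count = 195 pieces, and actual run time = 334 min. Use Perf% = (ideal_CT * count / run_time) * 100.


Formula: Performance = (Ideal CT * Total Count) / Run Time * 100
Ideal output time = 1.1 * 195 = 214.5 min
Performance = 214.5 / 334 * 100 = 64.2%

64.2%


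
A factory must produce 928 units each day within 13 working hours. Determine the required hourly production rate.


Formula: Production Rate = Daily Demand / Available Hours
Rate = 928 units/day / 13 hours/day
Rate = 71.4 units/hour

71.4 units/hour


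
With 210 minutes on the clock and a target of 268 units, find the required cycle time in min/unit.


Formula: CT = Available Time / Number of Units
CT = 210 min / 268 units
CT = 0.78 min/unit

0.78 min/unit


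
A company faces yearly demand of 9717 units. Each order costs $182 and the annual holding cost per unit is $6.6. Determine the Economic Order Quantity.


Formula: EOQ = sqrt(2 * D * S / H)
Numerator: 2 * 9717 * 182 = 3536988
2DS/H = 3536988 / 6.6 = 535907.3
EOQ = sqrt(535907.3) = 732.1 units

732.1 units


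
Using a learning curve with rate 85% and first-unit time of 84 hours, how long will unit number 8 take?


Formula: T_n = T_1 * (learning_rate)^(log2(n)) where learning_rate = rate/100
Doublings = log2(8) = 3
T_n = 84 * 0.85^3
T_n = 84 * 0.6141 = 51.6 hours

51.6 hours


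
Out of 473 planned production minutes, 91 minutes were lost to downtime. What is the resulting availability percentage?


Formula: Availability = (Planned Time - Downtime) / Planned Time * 100
Uptime = 473 - 91 = 382 min
Availability = 382 / 473 * 100 = 80.8%

80.8%


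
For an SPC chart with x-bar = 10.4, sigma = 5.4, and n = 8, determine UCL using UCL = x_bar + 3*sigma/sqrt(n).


UCL = 10.4 + 3 * 5.4 / sqrt(8)

16.13


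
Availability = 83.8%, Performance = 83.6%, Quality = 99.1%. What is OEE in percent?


Formula: OEE = Availability * Performance * Quality / 10000
A * P = 83.8% * 83.6% / 100 = 70.06%
OEE = 70.06% * 99.1% / 100 = 69.4%

69.4%


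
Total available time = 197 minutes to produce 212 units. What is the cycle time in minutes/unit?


Formula: CT = Available Time / Number of Units
CT = 197 min / 212 units
CT = 0.93 min/unit

0.93 min/unit


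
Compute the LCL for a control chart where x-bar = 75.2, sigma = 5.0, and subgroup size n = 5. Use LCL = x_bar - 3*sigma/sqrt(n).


LCL = 75.2 - 3 * 5.0 / sqrt(5)

68.49


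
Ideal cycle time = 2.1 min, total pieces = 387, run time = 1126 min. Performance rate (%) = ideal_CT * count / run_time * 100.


Formula: Performance = (Ideal CT * Total Count) / Run Time * 100
Ideal output time = 2.1 * 387 = 812.7 min
Performance = 812.7 / 1126 * 100 = 72.2%

72.2%


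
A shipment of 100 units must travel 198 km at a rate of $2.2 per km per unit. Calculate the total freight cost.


TC = dist * cost * units = 198 * 2.2 * 100 = $43560.00

$43560.00


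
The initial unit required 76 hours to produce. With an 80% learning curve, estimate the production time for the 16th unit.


Formula: T_n = T_1 * (learning_rate)^(log2(n)) where learning_rate = rate/100
Doublings = log2(16) = 4
T_n = 76 * 0.8^4
T_n = 76 * 0.4096 = 31.1 hours

31.1 hours


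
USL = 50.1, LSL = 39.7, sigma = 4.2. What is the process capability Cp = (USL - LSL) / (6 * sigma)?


Cp = (50.1 - 39.7) / (6 * 4.2)

0.41


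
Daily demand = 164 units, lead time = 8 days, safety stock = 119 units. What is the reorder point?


Formula: ROP = (Daily Demand * Lead Time) + Safety Stock
Demand during lead time = 164 * 8 = 1312 units
ROP = 1312 + 119 = 1431 units

1431 units


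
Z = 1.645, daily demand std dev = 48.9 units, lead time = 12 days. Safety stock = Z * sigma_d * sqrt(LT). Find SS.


Formula: SS = z * sigma_d * sqrt(LT)
sqrt(LT) = sqrt(12) = 3.4641
SS = 1.645 * 48.9 * 3.4641
SS = 278.7 units

278.7 units


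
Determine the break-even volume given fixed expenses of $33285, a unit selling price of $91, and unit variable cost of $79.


Formula: BEQ = Fixed Costs / (Price - Variable Cost)
Contribution margin = $91 - $79 = $12/unit
BEQ = ceil($33285 / $12/unit) = ceil(2773.75) = 2774 units

2774 units


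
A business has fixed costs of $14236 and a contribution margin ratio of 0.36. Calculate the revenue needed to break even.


Formula: BER = Fixed Costs / Contribution Margin Ratio
BER = $14236 / 0.36
BER = $39544.44 (to the nearest cent)

$39544.44


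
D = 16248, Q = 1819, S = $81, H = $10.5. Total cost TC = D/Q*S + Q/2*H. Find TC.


TC = 16248/1819 * 81 + 1819/2 * 10.5

$10273.27


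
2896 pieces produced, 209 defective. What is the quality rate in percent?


Formula: Quality Rate = Good Pieces / Total Pieces * 100
Good pieces = 2896 - 209 = 2687
QR = 2687 / 2896 * 100 = 92.8%

92.8%


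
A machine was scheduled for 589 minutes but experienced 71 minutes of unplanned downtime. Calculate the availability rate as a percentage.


Formula: Availability = (Planned Time - Downtime) / Planned Time * 100
Uptime = 589 - 71 = 518 min
Availability = 518 / 589 * 100 = 87.9%

87.9%


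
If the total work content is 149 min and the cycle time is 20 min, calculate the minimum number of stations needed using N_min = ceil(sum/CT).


Formula: N_min = ceil(Sum of Task Times / Cycle Time)
N_min = ceil(149 min / 20 min) = ceil(7.45)
N_min = 8 stations

8


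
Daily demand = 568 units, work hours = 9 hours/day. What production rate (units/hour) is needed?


Formula: Production Rate = Daily Demand / Available Hours
Rate = 568 units/day / 9 hours/day
Rate = 63.1 units/hour

63.1 units/hour


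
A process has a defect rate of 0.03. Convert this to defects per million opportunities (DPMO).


DPMO = defect_rate * 1000000 = 0.03 * 1000000

30000


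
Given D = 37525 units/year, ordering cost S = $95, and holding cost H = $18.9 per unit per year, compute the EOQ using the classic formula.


Formula: EOQ = sqrt(2 * D * S / H)
Numerator: 2 * 37525 * 95 = 7129750
2DS/H = 7129750 / 18.9 = 377235.4
EOQ = sqrt(377235.4) = 614.2 units

614.2 units


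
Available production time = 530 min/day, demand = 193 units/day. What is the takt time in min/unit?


Formula: Takt Time = Available Production Time / Customer Demand
Takt = 530 min/day / 193 units/day
Takt = 2.75 min/unit

2.75 min/unit


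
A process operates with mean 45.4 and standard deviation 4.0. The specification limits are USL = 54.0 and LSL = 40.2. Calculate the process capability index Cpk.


Cpu = (54.0 - 45.4) / (3 * 4.0) = 0.72
Cpl = (45.4 - 40.2) / (3 * 4.0) = 0.43
Cpk = min(0.72, 0.43) = 0.43

0.43


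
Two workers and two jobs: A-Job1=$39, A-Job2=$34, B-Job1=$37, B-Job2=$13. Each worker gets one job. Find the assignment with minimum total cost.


Option 1: A->1 + B->2 = $39 + $13 = $52
Option 2: A->2 + B->1 = $34 + $37 = $71
Min cost = min($52, $71) = $52

$52


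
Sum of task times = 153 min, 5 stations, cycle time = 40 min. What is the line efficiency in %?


Formula: Efficiency = Sum of Task Times / (N_stations * CT) * 100
Total station capacity = 5 stations * 40 min = 200 min
Efficiency = 153 / 200 * 100 = 76.5%

76.5%


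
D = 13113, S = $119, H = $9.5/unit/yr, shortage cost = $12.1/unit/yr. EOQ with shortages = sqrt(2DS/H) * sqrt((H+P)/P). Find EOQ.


Formula: EOQ* = sqrt(2DS/H) * sqrt((H+P)/P)
Base EOQ = sqrt(2*13113*119/9.5) = 573.16 units
Correction = sqrt((9.5+12.1)/12.1) = 1.33609
EOQ* = 573.16 * 1.33609 = 765.8 units

765.8 units


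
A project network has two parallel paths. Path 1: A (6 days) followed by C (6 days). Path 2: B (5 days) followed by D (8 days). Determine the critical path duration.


Path 1 = 6 + 6 = 12 days
Path 2 = 5 + 8 = 13 days
Duration = max(12, 13) = 13 days

13 days


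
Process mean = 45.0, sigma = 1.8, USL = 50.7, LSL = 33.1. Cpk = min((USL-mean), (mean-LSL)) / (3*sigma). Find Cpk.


Cpu = (50.7 - 45.0) / (3 * 1.8) = 1.06
Cpl = (45.0 - 33.1) / (3 * 1.8) = 2.2
Cpk = min(1.06, 2.2) = 1.06

1.06


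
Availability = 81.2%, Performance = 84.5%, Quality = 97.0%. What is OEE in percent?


Formula: OEE = Availability * Performance * Quality / 10000
A * P = 81.2% * 84.5% / 100 = 68.61%
OEE = 68.61% * 97.0% / 100 = 66.6%

66.6%


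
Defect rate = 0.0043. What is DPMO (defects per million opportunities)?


DPMO = defect_rate * 1000000 = 0.0043 * 1000000

4300


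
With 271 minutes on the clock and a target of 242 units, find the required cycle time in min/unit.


Formula: CT = Available Time / Number of Units
CT = 271 min / 242 units
CT = 1.12 min/unit

1.12 min/unit


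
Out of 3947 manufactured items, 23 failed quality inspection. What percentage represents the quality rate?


Formula: Quality Rate = Good Pieces / Total Pieces * 100
Good pieces = 3947 - 23 = 3924
QR = 3924 / 3947 * 100 = 99.4%

99.4%


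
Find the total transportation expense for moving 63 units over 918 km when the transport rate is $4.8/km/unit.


TC = dist * cost * units = 918 * 4.8 * 63 = $277603.20

$277603.20


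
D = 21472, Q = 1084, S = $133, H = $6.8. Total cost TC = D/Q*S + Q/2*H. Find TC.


TC = 21472/1084 * 133 + 1084/2 * 6.8

$6320.08


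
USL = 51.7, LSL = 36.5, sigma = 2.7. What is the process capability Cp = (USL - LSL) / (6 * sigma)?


Cp = (51.7 - 36.5) / (6 * 2.7)

0.94


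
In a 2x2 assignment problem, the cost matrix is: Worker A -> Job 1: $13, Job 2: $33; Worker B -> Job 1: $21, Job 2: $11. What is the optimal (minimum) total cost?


Option 1: A->1 + B->2 = $13 + $11 = $24
Option 2: A->2 + B->1 = $33 + $21 = $54
Min cost = min($24, $54) = $24

$24


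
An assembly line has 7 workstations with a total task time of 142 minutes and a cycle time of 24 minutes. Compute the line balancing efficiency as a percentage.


Formula: Efficiency = Sum of Task Times / (N_stations * CT) * 100
Total station capacity = 7 stations * 24 min = 168 min
Efficiency = 142 / 168 * 100 = 84.5%

84.5%


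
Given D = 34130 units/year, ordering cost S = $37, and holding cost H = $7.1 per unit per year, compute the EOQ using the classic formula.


Formula: EOQ = sqrt(2 * D * S / H)
Numerator: 2 * 34130 * 37 = 2525620
2DS/H = 2525620 / 7.1 = 355721.1
EOQ = sqrt(355721.1) = 596.4 units

596.4 units


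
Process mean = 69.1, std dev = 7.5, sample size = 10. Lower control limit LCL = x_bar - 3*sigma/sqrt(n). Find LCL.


LCL = 69.1 - 3 * 7.5 / sqrt(10)

61.98


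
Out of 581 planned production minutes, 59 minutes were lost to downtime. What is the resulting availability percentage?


Formula: Availability = (Planned Time - Downtime) / Planned Time * 100
Uptime = 581 - 59 = 522 min
Availability = 522 / 581 * 100 = 89.8%

89.8%


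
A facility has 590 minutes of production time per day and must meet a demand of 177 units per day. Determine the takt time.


Formula: Takt Time = Available Production Time / Customer Demand
Takt = 590 min/day / 177 units/day
Takt = 3.33 min/unit

3.33 min/unit


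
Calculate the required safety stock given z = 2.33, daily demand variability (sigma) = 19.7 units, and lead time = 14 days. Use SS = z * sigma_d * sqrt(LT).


Formula: SS = z * sigma_d * sqrt(LT)
sqrt(LT) = sqrt(14) = 3.7417
SS = 2.33 * 19.7 * 3.7417
SS = 171.7 units

171.7 units


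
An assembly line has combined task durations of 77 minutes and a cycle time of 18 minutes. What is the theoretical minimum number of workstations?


Formula: N_min = ceil(Sum of Task Times / Cycle Time)
N_min = ceil(77 min / 18 min) = ceil(4.2778)
N_min = 5 stations

5


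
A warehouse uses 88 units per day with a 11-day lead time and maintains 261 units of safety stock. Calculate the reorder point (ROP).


Formula: ROP = (Daily Demand * Lead Time) + Safety Stock
Demand during lead time = 88 * 11 = 968 units
ROP = 968 + 261 = 1229 units

1229 units


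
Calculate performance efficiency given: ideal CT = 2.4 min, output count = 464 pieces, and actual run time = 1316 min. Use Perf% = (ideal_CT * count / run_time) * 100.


Formula: Performance = (Ideal CT * Total Count) / Run Time * 100
Ideal output time = 2.4 * 464 = 1113.6 min
Performance = 1113.6 / 1316 * 100 = 84.6%

84.6%


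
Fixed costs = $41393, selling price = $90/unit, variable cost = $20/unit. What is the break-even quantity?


Formula: BEQ = Fixed Costs / (Price - Variable Cost)
Contribution margin = $90 - $20 = $70/unit
BEQ = ceil($41393 / $70/unit) = ceil(591.33) = 592 units

592 units


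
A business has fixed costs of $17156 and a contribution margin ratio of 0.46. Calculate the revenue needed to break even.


Formula: BER = Fixed Costs / Contribution Margin Ratio
BER = $17156 / 0.46
BER = $37295.65 (to the nearest cent)

$37295.65


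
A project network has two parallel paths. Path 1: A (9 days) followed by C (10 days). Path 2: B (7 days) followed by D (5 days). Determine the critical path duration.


Path 1 = 9 + 10 = 19 days
Path 2 = 7 + 5 = 12 days
Duration = max(19, 12) = 19 days

19 days


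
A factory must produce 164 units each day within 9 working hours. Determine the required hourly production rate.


Formula: Production Rate = Daily Demand / Available Hours
Rate = 164 units/day / 9 hours/day
Rate = 18.2 units/hour

18.2 units/hour


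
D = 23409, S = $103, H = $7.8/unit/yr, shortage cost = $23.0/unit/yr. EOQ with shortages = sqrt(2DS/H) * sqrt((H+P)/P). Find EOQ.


Formula: EOQ* = sqrt(2DS/H) * sqrt((H+P)/P)
Base EOQ = sqrt(2*23409*103/7.8) = 786.28 units
Correction = sqrt((7.8+23.0)/23.0) = 1.15721
EOQ* = 786.28 * 1.15721 = 909.9 units

909.9 units


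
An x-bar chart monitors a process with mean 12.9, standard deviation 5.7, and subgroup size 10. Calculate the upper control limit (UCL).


UCL = 12.9 + 3 * 5.7 / sqrt(10)

18.31


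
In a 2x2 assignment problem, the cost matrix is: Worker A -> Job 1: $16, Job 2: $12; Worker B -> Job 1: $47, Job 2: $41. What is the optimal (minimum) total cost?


Option 1: A->1 + B->2 = $16 + $41 = $57
Option 2: A->2 + B->1 = $12 + $47 = $59
Min cost = min($57, $59) = $57

$57


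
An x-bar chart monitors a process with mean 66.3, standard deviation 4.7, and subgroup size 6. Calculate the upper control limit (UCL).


UCL = 66.3 + 3 * 4.7 / sqrt(6)

72.06


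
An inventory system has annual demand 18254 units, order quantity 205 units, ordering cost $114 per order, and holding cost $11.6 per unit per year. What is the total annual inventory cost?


TC = 18254/205 * 114 + 205/2 * 11.6

$11340.00


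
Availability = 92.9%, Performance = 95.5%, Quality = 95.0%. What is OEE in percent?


Formula: OEE = Availability * Performance * Quality / 10000
A * P = 92.9% * 95.5% / 100 = 88.72%
OEE = 88.72% * 95.0% / 100 = 84.3%

84.3%


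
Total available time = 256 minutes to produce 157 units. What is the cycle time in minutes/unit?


Formula: CT = Available Time / Number of Units
CT = 256 min / 157 units
CT = 1.63 min/unit

1.63 min/unit


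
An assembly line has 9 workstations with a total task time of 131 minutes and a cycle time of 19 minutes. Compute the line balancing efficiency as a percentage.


Formula: Efficiency = Sum of Task Times / (N_stations * CT) * 100
Total station capacity = 9 stations * 19 min = 171 min
Efficiency = 131 / 171 * 100 = 76.6%

76.6%


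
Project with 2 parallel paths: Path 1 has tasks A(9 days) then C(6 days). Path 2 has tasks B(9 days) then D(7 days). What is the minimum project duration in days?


Path 1 = 9 + 6 = 15 days
Path 2 = 9 + 7 = 16 days
Duration = max(15, 16) = 16 days

16 days


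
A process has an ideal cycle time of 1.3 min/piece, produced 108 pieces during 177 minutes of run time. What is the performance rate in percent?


Formula: Performance = (Ideal CT * Total Count) / Run Time * 100
Ideal output time = 1.3 * 108 = 140.4 min
Performance = 140.4 / 177 * 100 = 79.3%

79.3%
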